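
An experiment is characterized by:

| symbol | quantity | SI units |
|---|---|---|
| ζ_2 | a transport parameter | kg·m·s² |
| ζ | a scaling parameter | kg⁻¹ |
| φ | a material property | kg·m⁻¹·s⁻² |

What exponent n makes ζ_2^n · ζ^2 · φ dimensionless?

1

Balance the M exponent: (1)·n from ζ_2, plus 2·(-1) + (1) = -1 from the rest, must sum to zero.
n − 1 = 0, so n = 1.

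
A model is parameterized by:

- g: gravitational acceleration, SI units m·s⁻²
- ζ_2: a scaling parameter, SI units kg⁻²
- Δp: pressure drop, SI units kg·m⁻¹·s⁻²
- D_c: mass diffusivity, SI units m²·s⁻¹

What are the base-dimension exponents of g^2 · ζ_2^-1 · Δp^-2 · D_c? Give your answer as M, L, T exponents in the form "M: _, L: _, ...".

Collect each base-dimension exponent across the product:
  M: 2·(0) − (-2) − 2·(1) + (0) = 0
  L: 2·(1) − (0) − 2·(-1) + (2) = 6
  T: 2·(-2) − (0) − 2·(-2) + (-1) = -1
So the dimensions are [L⁶ T⁻¹].

M: 0, L: 6, T: -1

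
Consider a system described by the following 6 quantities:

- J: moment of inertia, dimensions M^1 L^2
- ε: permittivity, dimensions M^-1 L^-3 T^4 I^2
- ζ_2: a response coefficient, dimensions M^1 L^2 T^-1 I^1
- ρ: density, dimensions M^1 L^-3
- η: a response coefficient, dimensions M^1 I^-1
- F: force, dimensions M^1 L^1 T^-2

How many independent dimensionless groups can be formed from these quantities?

2

There are 6 variables and 4 base dimensions (M, L, T, I).
The dimension matrix has rank 4.
Independent dimensionless groups: 6 − 4 = 2.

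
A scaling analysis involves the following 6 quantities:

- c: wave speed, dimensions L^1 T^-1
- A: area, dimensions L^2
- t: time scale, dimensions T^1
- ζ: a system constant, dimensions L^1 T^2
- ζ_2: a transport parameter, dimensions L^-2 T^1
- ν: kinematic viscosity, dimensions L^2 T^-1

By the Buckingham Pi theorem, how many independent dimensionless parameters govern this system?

4

There are 6 variables and 2 base dimensions (L, T).
The dimension matrix has rank 2.
Independent dimensionless groups: 6 − 2 = 4.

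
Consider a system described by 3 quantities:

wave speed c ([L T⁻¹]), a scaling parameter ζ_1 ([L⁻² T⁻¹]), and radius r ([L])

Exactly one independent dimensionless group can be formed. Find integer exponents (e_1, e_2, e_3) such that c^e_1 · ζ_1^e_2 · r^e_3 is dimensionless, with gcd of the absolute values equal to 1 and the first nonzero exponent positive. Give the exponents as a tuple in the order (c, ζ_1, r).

L: e_1·(1) + e_2·(-2) + e_3·(1) = 0
T: e_1·(-1) + e_2·(-1) + e_3·(0) = 0
Solving this homogeneous linear system for the smallest-integer solution (first nonzero entry positive) gives (1, -1, -3).

(1, -1, -3)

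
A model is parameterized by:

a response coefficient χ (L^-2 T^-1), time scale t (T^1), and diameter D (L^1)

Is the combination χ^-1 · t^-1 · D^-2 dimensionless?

yes

Sum the exponent of each base dimension across the product:
  L: −[χ]_L − [t]_L − 2·[D]_L = −(-2) − (0) − 2·(1) = 0
  T: −[χ]_T − [t]_T − 2·[D]_T = −(-1) − (1) − 2·(0) = 0
All base exponents vanish — dimensionless.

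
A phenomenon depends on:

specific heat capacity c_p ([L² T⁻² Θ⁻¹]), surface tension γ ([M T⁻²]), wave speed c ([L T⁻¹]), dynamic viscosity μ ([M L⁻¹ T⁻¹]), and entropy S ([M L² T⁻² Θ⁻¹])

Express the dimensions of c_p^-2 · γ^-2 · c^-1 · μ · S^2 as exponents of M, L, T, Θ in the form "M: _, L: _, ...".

Collect each base-dimension exponent across the product:
  M: −2·(0) − 2·(1) − (0) + (1) + 2·(1) = 1
  L: −2·(2) − 2·(0) − (1) + (-1) + 2·(2) = -2
  T: −2·(-2) − 2·(-2) − (-1) + (-1) + 2·(-2) = 4
  Θ: −2·(-1) − 2·(0) − (0) + (0) + 2·(-1) = 0
So the dimensions are [M L⁻² T⁴].

M: 1, L: -2, T: 4, Θ: 0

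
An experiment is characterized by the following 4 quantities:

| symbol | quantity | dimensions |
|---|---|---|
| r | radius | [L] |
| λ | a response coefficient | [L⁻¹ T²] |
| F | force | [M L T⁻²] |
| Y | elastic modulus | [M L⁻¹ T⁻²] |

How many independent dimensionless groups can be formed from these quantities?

There are 4 variables and 3 base dimensions (M, L, T).
The dimension matrix has rank 3.
Independent dimensionless groups: 4 − 3 = 1.

1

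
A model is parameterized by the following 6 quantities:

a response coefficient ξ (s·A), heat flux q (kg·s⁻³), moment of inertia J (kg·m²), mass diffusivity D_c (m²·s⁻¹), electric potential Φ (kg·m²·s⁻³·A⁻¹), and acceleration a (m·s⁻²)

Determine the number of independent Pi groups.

There are 6 variables and 4 base dimensions (M, L, T, I).
The dimension matrix has rank 4.
Independent dimensionless groups: 6 − 4 = 2.

2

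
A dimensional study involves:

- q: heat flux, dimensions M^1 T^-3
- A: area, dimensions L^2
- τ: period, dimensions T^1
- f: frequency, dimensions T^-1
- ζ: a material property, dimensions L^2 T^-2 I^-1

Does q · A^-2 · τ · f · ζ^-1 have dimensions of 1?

no

Sum the exponent of each base dimension across the product:
  M: [q]_M − 2·[A]_M + [τ]_M + [f]_M − [ζ]_M = (1) − 2·(0) + (0) + (0) − (0) = 1
  L: [q]_L − 2·[A]_L + [τ]_L + [f]_L − [ζ]_L = (0) − 2·(2) + (0) + (0) − (2) = -6
  T: [q]_T − 2·[A]_T + [τ]_T + [f]_T − [ζ]_T = (-3) − 2·(0) + (1) + (-1) − (-2) = -1
  I: [q]_I − 2·[A]_I + [τ]_I + [f]_I − [ζ]_I = (0) − 2·(0) + (0) + (0) − (-1) = 1
Net dimensions [M L⁻⁶ T⁻¹ I] ≠ [1] — not dimensionless.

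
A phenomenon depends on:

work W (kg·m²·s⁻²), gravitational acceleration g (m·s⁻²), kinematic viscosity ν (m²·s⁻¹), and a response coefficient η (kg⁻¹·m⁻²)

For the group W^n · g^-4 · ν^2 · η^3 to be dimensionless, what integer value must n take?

Balance the M exponent: (1)·n from W, plus −4·(0) + 2·(0) + 3·(-1) = -3 from the rest, must sum to zero.
n − 3 = 0, so n = 3.

3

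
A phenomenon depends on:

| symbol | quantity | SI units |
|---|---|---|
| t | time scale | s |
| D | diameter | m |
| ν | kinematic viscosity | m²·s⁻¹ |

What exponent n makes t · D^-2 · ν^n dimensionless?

1

Balance the L exponent: (2)·n from ν, plus (0) − 2·(1) = -2 from the rest, must sum to zero.
2n − 2 = 0, so n = 1.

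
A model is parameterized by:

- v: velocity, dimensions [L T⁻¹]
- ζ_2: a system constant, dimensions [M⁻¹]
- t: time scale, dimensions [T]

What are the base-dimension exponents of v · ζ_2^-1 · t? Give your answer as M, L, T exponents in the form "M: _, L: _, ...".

Collect each base-dimension exponent across the product:
  M: (0) − (-1) + (0) = 1
  L: (1) − (0) + (0) = 1
  T: (-1) − (0) + (1) = 0
So the dimensions are [M L].

M: 1, L: 1, T: 0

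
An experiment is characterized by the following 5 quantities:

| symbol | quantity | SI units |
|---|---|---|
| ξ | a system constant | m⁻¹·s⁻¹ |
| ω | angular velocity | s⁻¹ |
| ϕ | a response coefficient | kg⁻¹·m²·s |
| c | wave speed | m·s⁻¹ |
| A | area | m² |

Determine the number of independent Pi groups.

2

There are 5 variables and 3 base dimensions (M, L, T).
The dimension matrix has rank 3.
Independent dimensionless groups: 5 − 3 = 2.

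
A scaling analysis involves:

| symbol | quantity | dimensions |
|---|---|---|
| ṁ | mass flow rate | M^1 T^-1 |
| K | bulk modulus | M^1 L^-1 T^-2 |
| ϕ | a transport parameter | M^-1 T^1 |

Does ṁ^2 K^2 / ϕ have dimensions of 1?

Sum the exponent of each base dimension across the product:
  M: 2·[ṁ]_M + 2·[K]_M − [ϕ]_M = 2·(1) + 2·(1) − (-1) = 5
  L: 2·[ṁ]_L + 2·[K]_L − [ϕ]_L = 2·(0) + 2·(-1) − (0) = -2
  T: 2·[ṁ]_T + 2·[K]_T − [ϕ]_T = 2·(-1) + 2·(-2) − (1) = -7
Net dimensions [M⁵ L⁻² T⁻⁷] ≠ [1] — not dimensionless.

no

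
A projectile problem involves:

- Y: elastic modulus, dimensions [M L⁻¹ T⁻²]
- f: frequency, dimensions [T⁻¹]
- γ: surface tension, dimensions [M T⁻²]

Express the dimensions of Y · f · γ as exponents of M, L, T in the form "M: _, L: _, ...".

Collect each base-dimension exponent across the product:
  M: (1) + (0) + (1) = 2
  L: (-1) + (0) + (0) = -1
  T: (-2) + (-1) + (-2) = -5
So the dimensions are [M² L⁻¹ T⁻⁵].

M: 2, L: -1, T: -5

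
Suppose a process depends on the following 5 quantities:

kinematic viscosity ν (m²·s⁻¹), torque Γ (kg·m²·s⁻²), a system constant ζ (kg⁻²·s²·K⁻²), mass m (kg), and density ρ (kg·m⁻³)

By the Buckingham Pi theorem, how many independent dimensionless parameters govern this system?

There are 5 variables and 4 base dimensions (M, L, T, Θ).
The dimension matrix has rank 4.
Independent dimensionless groups: 5 − 4 = 1.

1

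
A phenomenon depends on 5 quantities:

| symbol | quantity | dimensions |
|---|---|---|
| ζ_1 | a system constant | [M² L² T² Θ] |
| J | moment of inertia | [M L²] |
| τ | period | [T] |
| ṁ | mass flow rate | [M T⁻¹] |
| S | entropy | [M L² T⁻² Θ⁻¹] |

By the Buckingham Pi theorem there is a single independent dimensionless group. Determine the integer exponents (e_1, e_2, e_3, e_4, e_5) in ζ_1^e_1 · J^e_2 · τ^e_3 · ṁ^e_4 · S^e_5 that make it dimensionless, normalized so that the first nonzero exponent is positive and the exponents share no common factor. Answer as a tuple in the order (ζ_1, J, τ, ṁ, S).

(1, -2, -1, -1, 1)

M: e_1·(2) + e_2·(1) + e_3·(0) + e_4·(1) + e_5·(1) = 0
L: e_1·(2) + e_2·(2) + e_3·(0) + e_4·(0) + e_5·(2) = 0
T: e_1·(2) + e_2·(0) + e_3·(1) + e_4·(-1) + e_5·(-2) = 0
Θ: e_1·(1) + e_2·(0) + e_3·(0) + e_4·(0) + e_5·(-1) = 0
Solving this homogeneous linear system for the smallest-integer solution (first nonzero entry positive) gives (1, -2, -1, -1, 1).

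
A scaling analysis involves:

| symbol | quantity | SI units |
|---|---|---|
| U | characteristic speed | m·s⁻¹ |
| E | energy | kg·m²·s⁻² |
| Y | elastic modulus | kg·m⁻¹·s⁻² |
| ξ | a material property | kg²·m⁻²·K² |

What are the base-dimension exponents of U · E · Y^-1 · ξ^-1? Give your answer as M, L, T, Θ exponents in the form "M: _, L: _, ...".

Collect each base-dimension exponent across the product:
  M: (0) + (1) − (1) − (2) = -2
  L: (1) + (2) − (-1) − (-2) = 6
  T: (-1) + (-2) − (-2) − (0) = -1
  Θ: (0) + (0) − (0) − (2) = -2
So the dimensions are [M⁻² L⁶ T⁻¹ Θ⁻²].

M: -2, L: 6, T: -1, Θ: -2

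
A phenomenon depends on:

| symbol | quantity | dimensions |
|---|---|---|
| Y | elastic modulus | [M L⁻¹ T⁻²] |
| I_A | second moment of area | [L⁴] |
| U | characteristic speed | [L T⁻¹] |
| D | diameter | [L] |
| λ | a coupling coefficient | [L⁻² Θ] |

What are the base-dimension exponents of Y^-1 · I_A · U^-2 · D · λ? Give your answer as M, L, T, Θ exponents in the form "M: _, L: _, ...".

M: -1, L: 2, T: 4, Θ: 1

Collect each base-dimension exponent across the product:
  M: −(1) + (0) − 2·(0) + (0) + (0) = -1
  L: −(-1) + (4) − 2·(1) + (1) + (-2) = 2
  T: −(-2) + (0) − 2·(-1) + (0) + (0) = 4
  Θ: −(0) + (0) − 2·(0) + (0) + (1) = 1
So the dimensions are [M⁻¹ L² T⁴ Θ].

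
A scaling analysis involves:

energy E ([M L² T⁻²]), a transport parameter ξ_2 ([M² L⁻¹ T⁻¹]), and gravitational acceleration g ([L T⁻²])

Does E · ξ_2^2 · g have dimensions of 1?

no

Sum the exponent of each base dimension across the product:
  M: [E]_M + 2·[ξ_2]_M + [g]_M = (1) + 2·(2) + (0) = 5
  L: [E]_L + 2·[ξ_2]_L + [g]_L = (2) + 2·(-1) + (1) = 1
  T: [E]_T + 2·[ξ_2]_T + [g]_T = (-2) + 2·(-1) + (-2) = -6
Net dimensions [M⁵ L T⁻⁶] ≠ [1] — not dimensionless.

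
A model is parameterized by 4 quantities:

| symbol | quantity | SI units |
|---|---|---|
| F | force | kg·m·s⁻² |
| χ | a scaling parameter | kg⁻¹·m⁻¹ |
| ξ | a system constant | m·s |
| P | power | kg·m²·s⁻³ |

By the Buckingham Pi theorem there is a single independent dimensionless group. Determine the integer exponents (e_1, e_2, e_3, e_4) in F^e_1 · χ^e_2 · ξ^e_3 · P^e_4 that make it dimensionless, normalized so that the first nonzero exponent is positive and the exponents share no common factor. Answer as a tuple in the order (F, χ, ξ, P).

M: e_1·(1) + e_2·(-1) + e_3·(0) + e_4·(1) = 0
L: e_1·(1) + e_2·(-1) + e_3·(1) + e_4·(2) = 0
T: e_1·(-2) + e_2·(0) + e_3·(1) + e_4·(-3) = 0
Solving this homogeneous linear system for the smallest-integer solution (first nonzero entry positive) gives (2, 1, 1, -1).

(2, 1, 1, -1)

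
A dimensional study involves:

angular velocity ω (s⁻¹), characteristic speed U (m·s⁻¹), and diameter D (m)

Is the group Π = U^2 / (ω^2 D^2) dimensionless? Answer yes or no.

Sum the exponent of each base dimension across the product:
  M: −2·[ω]_M + 2·[U]_M − 2·[D]_M = −2·(0) + 2·(0) − 2·(0) = 0
  L: −2·[ω]_L + 2·[U]_L − 2·[D]_L = −2·(0) + 2·(1) − 2·(1) = 0
  T: −2·[ω]_T + 2·[U]_T − 2·[D]_T = −2·(-1) + 2·(-1) − 2·(0) = 0
All base exponents vanish — dimensionless.

yes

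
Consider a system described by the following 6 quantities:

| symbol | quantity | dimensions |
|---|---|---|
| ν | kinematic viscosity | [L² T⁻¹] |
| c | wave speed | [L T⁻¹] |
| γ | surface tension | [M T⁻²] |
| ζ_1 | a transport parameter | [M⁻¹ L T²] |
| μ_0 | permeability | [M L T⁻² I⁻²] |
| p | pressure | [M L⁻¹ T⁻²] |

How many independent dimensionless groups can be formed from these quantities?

2

There are 6 variables and 4 base dimensions (M, L, T, I).
The dimension matrix has rank 4.
Independent dimensionless groups: 6 − 4 = 2.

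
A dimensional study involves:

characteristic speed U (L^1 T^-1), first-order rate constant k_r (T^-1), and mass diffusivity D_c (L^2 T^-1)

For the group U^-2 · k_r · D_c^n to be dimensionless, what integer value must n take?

1

Balance the L exponent: (2)·n from D_c, plus −2·(1) + (0) = -2 from the rest, must sum to zero.
2n − 2 = 0, so n = 1.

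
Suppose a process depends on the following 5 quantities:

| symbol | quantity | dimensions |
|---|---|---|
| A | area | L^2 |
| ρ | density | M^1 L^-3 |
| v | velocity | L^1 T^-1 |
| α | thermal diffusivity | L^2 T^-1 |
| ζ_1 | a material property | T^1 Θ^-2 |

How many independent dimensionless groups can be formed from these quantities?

1

There are 5 variables and 4 base dimensions (M, L, T, Θ).
The dimension matrix has rank 4.
Independent dimensionless groups: 5 − 4 = 1.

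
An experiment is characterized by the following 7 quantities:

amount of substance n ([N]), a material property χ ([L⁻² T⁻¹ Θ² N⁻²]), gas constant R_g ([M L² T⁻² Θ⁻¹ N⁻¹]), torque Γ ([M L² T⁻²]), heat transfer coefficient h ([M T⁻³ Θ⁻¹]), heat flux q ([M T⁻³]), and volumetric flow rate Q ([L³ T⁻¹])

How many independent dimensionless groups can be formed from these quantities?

There are 7 variables and 5 base dimensions (M, L, T, Θ, N).
The dimension matrix has rank 5.
Independent dimensionless groups: 7 − 5 = 2.

2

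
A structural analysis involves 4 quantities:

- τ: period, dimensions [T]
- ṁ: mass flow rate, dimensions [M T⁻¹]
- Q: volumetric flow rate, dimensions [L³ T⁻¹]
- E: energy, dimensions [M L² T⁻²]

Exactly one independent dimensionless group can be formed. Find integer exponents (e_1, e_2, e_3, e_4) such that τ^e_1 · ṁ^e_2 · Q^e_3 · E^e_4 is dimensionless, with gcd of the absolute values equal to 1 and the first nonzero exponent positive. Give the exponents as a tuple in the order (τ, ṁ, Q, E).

M: e_1·(0) + e_2·(1) + e_3·(0) + e_4·(1) = 0
L: e_1·(0) + e_2·(0) + e_3·(3) + e_4·(2) = 0
T: e_1·(1) + e_2·(-1) + e_3·(-1) + e_4·(-2) = 0
Solving this homogeneous linear system for the smallest-integer solution (first nonzero entry positive) gives (1, -3, -2, 3).

(1, -3, -2, 3)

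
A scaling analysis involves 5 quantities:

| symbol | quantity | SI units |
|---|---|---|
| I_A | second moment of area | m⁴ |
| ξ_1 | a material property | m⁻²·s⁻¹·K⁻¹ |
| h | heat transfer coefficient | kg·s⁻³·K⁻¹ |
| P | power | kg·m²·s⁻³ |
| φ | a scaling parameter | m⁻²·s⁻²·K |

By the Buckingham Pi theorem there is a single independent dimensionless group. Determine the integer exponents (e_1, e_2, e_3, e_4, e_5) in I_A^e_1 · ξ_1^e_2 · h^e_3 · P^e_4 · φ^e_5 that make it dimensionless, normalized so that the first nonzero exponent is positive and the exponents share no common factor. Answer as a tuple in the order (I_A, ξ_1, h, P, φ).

(1, -2, 3, -3, 1)

M: e_1·(0) + e_2·(0) + e_3·(1) + e_4·(1) + e_5·(0) = 0
L: e_1·(4) + e_2·(-2) + e_3·(0) + e_4·(2) + e_5·(-2) = 0
T: e_1·(0) + e_2·(-1) + e_3·(-3) + e_4·(-3) + e_5·(-2) = 0
Θ: e_1·(0) + e_2·(-1) + e_3·(-1) + e_4·(0) + e_5·(1) = 0
Solving this homogeneous linear system for the smallest-integer solution (first nonzero entry positive) gives (1, -2, 3, -3, 1).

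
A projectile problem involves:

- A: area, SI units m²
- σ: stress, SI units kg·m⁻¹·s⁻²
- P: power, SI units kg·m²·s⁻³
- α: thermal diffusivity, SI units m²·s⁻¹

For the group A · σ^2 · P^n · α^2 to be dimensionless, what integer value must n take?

-2

Balance the M exponent: (1)·n from P, plus (0) + 2·(1) + 2·(0) = 2 from the rest, must sum to zero.
n + 2 = 0, so n = -2.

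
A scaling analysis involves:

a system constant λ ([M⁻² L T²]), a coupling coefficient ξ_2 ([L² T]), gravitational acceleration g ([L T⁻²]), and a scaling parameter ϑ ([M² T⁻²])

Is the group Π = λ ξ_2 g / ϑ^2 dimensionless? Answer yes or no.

Sum the exponent of each base dimension across the product:
  M: [λ]_M + [ξ_2]_M + [g]_M − 2·[ϑ]_M = (-2) + (0) + (0) − 2·(2) = -6
  L: [λ]_L + [ξ_2]_L + [g]_L − 2·[ϑ]_L = (1) + (2) + (1) − 2·(0) = 4
  T: [λ]_T + [ξ_2]_T + [g]_T − 2·[ϑ]_T = (2) + (1) + (-2) − 2·(-2) = 5
Net dimensions [M⁻⁶ L⁴ T⁵] ≠ [1] — not dimensionless.

no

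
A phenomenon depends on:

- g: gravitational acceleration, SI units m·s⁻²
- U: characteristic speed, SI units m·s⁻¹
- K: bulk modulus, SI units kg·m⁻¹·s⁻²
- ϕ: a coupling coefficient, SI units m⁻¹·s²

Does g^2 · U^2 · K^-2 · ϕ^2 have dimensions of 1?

Sum the exponent of each base dimension across the product:
  M: 2·[g]_M + 2·[U]_M − 2·[K]_M + 2·[ϕ]_M = 2·(0) + 2·(0) − 2·(1) + 2·(0) = -2
  L: 2·[g]_L + 2·[U]_L − 2·[K]_L + 2·[ϕ]_L = 2·(1) + 2·(1) − 2·(-1) + 2·(-1) = 4
  T: 2·[g]_T + 2·[U]_T − 2·[K]_T + 2·[ϕ]_T = 2·(-2) + 2·(-1) − 2·(-2) + 2·(2) = 2
Net dimensions [M⁻² L⁴ T²] ≠ [1] — not dimensionless.

no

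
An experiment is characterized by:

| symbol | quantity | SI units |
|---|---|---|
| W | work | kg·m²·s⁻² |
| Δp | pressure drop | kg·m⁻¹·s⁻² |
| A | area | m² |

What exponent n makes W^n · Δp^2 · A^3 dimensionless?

Balance the M exponent: (1)·n from W, plus 2·(1) + 3·(0) = 2 from the rest, must sum to zero.
n + 2 = 0, so n = -2.

-2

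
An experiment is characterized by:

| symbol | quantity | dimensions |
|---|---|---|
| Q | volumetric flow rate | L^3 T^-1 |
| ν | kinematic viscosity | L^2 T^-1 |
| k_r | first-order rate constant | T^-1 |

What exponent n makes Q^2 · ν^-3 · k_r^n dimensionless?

Balance the T exponent: (-1)·n from k_r, plus 2·(-1) − 3·(-1) = 1 from the rest, must sum to zero.
−n + 1 = 0, so n = 1.

1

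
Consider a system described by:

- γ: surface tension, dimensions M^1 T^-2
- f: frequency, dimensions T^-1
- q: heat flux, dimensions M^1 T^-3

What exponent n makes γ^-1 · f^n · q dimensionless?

Balance the T exponent: (-1)·n from f, plus −(-2) + (-3) = -1 from the rest, must sum to zero.
−n − 1 = 0, so n = -1.

-1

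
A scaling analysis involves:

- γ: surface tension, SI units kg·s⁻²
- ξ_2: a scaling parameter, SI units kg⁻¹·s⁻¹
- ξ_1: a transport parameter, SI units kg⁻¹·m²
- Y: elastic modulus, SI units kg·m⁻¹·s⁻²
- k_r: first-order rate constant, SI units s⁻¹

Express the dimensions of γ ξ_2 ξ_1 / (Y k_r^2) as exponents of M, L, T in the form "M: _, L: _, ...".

Collect each base-dimension exponent across the product:
  M: (1) + (-1) + (-1) − (1) − 2·(0) = -2
  L: (0) + (0) + (2) − (-1) − 2·(0) = 3
  T: (-2) + (-1) + (0) − (-2) − 2·(-1) = 1
So the dimensions are [M⁻² L³ T].

M: -2, L: 3, T: 1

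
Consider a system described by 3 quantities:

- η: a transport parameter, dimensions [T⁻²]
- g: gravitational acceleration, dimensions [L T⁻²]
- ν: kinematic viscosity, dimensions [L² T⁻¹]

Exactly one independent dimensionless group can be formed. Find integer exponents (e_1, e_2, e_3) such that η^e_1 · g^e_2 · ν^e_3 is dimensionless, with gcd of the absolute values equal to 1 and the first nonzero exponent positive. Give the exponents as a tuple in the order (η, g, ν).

(3, -4, 2)

L: e_1·(0) + e_2·(1) + e_3·(2) = 0
T: e_1·(-2) + e_2·(-2) + e_3·(-1) = 0
Solving this homogeneous linear system for the smallest-integer solution (first nonzero entry positive) gives (3, -4, 2).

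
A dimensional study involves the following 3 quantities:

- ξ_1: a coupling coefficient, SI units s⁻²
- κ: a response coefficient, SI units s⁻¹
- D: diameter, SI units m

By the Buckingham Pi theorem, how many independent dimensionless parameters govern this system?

1

There are 3 variables and 2 base dimensions (L, T).
The dimension matrix has rank 2.
Independent dimensionless groups: 3 − 2 = 1.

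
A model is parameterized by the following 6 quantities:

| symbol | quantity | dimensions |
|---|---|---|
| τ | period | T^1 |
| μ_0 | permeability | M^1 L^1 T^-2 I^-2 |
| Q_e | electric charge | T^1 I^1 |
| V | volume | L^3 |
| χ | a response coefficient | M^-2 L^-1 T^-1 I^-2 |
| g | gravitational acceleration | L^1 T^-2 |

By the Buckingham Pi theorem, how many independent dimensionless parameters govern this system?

There are 6 variables and 4 base dimensions (M, L, T, I).
The dimension matrix has rank 4.
Independent dimensionless groups: 6 − 4 = 2.

2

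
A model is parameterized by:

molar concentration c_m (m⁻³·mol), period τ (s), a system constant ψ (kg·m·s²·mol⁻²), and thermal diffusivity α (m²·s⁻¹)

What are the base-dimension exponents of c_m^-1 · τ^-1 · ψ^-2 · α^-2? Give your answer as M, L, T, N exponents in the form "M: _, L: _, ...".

Collect each base-dimension exponent across the product:
  M: −(0) − (0) − 2·(1) − 2·(0) = -2
  L: −(-3) − (0) − 2·(1) − 2·(2) = -3
  T: −(0) − (1) − 2·(2) − 2·(-1) = -3
  N: −(1) − (0) − 2·(-2) − 2·(0) = 3
So the dimensions are [M⁻² L⁻³ T⁻³ N³].

M: -2, L: -3, T: -3, N: 3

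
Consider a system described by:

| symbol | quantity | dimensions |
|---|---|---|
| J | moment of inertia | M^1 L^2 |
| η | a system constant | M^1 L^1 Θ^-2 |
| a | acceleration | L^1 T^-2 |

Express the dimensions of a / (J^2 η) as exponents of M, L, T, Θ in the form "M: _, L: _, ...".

M: -3, L: -4, T: -2, Θ: 2

Collect each base-dimension exponent across the product:
  M: −2·(1) − (1) + (0) = -3
  L: −2·(2) − (1) + (1) = -4
  T: −2·(0) − (0) + (-2) = -2
  Θ: −2·(0) − (-2) + (0) = 2
So the dimensions are [M⁻³ L⁻⁴ T⁻² Θ²].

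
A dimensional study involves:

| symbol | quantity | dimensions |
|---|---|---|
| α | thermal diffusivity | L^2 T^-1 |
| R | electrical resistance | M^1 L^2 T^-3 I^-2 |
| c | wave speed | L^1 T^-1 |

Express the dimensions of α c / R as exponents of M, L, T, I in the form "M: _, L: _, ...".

M: -1, L: 1, T: 1, I: 2

Collect each base-dimension exponent across the product:
  M: (0) − (1) + (0) = -1
  L: (2) − (2) + (1) = 1
  T: (-1) − (-3) + (-1) = 1
  I: (0) − (-2) + (0) = 2
So the dimensions are [M⁻¹ L T I²].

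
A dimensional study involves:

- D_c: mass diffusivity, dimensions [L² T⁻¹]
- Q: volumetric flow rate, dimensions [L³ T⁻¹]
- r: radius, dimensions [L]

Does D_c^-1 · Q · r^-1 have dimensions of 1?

Sum the exponent of each base dimension across the product:
  L: −[D_c]_L + [Q]_L − [r]_L = −(2) + (3) − (1) = 0
  T: −[D_c]_T + [Q]_T − [r]_T = −(-1) + (-1) − (0) = 0
All base exponents vanish — dimensionless.

yes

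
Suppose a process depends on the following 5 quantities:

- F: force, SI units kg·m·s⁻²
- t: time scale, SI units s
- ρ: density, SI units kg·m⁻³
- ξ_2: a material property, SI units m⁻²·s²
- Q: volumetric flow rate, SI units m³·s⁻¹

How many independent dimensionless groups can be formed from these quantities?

2

There are 5 variables and 3 base dimensions (M, L, T).
The dimension matrix has rank 3.
Independent dimensionless groups: 5 − 3 = 2.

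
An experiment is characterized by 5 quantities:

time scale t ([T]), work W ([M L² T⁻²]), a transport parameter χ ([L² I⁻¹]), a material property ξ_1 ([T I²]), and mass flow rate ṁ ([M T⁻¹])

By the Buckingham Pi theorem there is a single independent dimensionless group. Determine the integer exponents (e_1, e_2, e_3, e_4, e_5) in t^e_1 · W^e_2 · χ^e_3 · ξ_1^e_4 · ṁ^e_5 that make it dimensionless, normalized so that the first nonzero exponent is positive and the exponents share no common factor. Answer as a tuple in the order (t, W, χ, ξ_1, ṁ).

M: e_1·(0) + e_2·(1) + e_3·(0) + e_4·(0) + e_5·(1) = 0
L: e_1·(0) + e_2·(2) + e_3·(2) + e_4·(0) + e_5·(0) = 0
T: e_1·(1) + e_2·(-2) + e_3·(0) + e_4·(1) + e_5·(-1) = 0
I: e_1·(0) + e_2·(0) + e_3·(-1) + e_4·(2) + e_5·(0) = 0
Solving this homogeneous linear system for the smallest-integer solution (first nonzero entry positive) gives (3, 2, -2, -1, -2).

(3, 2, -2, -1, -2)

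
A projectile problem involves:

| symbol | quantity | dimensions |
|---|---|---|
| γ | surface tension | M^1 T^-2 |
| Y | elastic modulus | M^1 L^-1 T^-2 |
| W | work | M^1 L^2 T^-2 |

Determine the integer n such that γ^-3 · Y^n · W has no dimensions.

Balance the M exponent: (1)·n from Y, plus −3·(1) + (1) = -2 from the rest, must sum to zero.
n − 2 = 0, so n = 2.

2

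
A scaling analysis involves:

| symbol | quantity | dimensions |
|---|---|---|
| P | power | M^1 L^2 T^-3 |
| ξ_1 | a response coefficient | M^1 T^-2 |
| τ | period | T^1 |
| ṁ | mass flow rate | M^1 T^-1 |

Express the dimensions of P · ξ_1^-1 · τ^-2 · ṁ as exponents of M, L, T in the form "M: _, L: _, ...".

M: 1, L: 2, T: -4

Collect each base-dimension exponent across the product:
  M: (1) − (1) − 2·(0) + (1) = 1
  L: (2) − (0) − 2·(0) + (0) = 2
  T: (-3) − (-2) − 2·(1) + (-1) = -4
So the dimensions are [M L² T⁻⁴].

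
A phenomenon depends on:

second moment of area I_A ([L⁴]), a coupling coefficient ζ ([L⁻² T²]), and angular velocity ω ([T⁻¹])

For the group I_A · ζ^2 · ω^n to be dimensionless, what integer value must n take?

Balance the T exponent: (-1)·n from ω, plus (0) + 2·(2) = 4 from the rest, must sum to zero.
−n + 4 = 0, so n = 4.

4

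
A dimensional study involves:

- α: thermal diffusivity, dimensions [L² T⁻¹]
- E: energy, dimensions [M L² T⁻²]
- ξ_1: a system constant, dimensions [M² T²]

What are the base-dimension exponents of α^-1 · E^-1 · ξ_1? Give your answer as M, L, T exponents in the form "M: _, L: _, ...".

M: 1, L: -4, T: 5

Collect each base-dimension exponent across the product:
  M: −(0) − (1) + (2) = 1
  L: −(2) − (2) + (0) = -4
  T: −(-1) − (-2) + (2) = 5
So the dimensions are [M L⁻⁴ T⁵].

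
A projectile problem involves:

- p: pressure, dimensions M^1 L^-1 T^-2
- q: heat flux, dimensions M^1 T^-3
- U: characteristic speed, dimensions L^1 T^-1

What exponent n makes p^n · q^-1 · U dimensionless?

Balance the M exponent: (1)·n from p, plus −(1) + (0) = -1 from the rest, must sum to zero.
n − 1 = 0, so n = 1.

1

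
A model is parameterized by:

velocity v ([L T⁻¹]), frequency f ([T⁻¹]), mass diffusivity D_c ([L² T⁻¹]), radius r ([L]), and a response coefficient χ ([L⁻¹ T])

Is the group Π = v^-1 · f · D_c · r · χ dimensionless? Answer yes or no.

no

Sum the exponent of each base dimension across the product:
  L: −[v]_L + [f]_L + [D_c]_L + [r]_L + [χ]_L = −(1) + (0) + (2) + (1) + (-1) = 1
  T: −[v]_T + [f]_T + [D_c]_T + [r]_T + [χ]_T = −(-1) + (-1) + (-1) + (0) + (1) = 0
Net dimensions [L] ≠ [1] — not dimensionless.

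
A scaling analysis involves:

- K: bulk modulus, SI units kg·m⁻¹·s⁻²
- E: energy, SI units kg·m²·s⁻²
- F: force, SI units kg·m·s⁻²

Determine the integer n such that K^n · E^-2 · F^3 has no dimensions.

-1

Balance the M exponent: (1)·n from K, plus −2·(1) + 3·(1) = 1 from the rest, must sum to zero.
n + 1 = 0, so n = -1.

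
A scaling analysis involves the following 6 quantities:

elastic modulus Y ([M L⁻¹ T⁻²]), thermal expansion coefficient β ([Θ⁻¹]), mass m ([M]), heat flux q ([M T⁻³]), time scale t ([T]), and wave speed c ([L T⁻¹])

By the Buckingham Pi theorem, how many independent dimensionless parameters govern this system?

2

There are 6 variables and 4 base dimensions (M, L, T, Θ).
The dimension matrix has rank 4.
Independent dimensionless groups: 6 − 4 = 2.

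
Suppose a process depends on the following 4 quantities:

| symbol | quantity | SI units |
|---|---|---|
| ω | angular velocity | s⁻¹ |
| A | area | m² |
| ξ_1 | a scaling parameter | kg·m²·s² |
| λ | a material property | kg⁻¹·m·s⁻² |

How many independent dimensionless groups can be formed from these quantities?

There are 4 variables and 3 base dimensions (M, L, T).
The dimension matrix has rank 3.
Independent dimensionless groups: 4 − 3 = 1.

1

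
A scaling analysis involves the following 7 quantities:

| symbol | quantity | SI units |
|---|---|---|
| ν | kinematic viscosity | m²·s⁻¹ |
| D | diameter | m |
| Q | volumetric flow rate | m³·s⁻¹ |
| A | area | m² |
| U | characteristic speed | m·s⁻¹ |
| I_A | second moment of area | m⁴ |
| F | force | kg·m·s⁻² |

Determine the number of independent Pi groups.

There are 7 variables and 3 base dimensions (M, L, T).
The dimension matrix has rank 3.
Independent dimensionless groups: 7 − 3 = 4.

4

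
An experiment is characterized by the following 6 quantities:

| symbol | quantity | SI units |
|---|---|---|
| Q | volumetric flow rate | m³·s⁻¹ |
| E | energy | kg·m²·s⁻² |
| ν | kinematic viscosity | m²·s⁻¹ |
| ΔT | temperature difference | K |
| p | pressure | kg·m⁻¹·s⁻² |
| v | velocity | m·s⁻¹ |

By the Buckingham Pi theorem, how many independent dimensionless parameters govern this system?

2

There are 6 variables and 4 base dimensions (M, L, T, Θ).
The dimension matrix has rank 4.
Independent dimensionless groups: 6 − 4 = 2.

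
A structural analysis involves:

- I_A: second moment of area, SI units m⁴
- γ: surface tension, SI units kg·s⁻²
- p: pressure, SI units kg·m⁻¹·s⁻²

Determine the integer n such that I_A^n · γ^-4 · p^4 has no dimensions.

1

Balance the L exponent: (4)·n from I_A, plus −4·(0) + 4·(-1) = -4 from the rest, must sum to zero.
4n − 4 = 0, so n = 1.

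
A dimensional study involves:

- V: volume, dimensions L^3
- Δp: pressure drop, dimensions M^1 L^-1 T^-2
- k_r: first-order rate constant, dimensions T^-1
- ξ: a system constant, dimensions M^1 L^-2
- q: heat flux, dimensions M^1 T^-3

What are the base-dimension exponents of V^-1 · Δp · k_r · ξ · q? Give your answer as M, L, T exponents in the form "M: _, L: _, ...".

M: 3, L: -6, T: -6

Collect each base-dimension exponent across the product:
  M: −(0) + (1) + (0) + (1) + (1) = 3
  L: −(3) + (-1) + (0) + (-2) + (0) = -6
  T: −(0) + (-2) + (-1) + (0) + (-3) = -6
So the dimensions are [M³ L⁻⁶ T⁻⁶].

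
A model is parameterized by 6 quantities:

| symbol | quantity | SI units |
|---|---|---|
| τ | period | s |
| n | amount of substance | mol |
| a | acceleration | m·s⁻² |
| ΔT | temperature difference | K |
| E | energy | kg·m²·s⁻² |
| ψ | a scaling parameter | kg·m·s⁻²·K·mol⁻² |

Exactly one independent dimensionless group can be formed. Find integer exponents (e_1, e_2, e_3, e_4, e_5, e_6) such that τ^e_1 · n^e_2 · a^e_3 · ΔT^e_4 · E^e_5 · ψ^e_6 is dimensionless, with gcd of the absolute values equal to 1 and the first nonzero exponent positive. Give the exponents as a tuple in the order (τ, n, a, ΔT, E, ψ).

(2, 2, 1, -1, -1, 1)

M: e_1·(0) + e_2·(0) + e_3·(0) + e_4·(0) + e_5·(1) + e_6·(1) = 0
L: e_1·(0) + e_2·(0) + e_3·(1) + e_4·(0) + e_5·(2) + e_6·(1) = 0
T: e_1·(1) + e_2·(0) + e_3·(-2) + e_4·(0) + e_5·(-2) + e_6·(-2) = 0
Θ: e_1·(0) + e_2·(0) + e_3·(0) + e_4·(1) + e_5·(0) + e_6·(1) = 0
N: e_1·(0) + e_2·(1) + e_3·(0) + e_4·(0) + e_5·(0) + e_6·(-2) = 0
Solving this homogeneous linear system for the smallest-integer solution (first nonzero entry positive) gives (2, 2, 1, -1, -1, 1).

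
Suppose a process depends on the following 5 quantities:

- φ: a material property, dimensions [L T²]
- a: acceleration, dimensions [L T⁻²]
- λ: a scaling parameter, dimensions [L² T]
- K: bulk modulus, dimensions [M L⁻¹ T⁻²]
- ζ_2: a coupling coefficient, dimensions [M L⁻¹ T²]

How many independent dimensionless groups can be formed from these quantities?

There are 5 variables and 3 base dimensions (M, L, T).
The dimension matrix has rank 3.
Independent dimensionless groups: 5 − 3 = 2.

2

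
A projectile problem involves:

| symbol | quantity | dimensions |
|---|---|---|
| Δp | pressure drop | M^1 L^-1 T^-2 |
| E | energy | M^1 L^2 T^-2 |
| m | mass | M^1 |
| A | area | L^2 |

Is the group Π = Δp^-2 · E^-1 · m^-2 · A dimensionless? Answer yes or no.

no

Sum the exponent of each base dimension across the product:
  M: −2·[Δp]_M − [E]_M − 2·[m]_M + [A]_M = −2·(1) − (1) − 2·(1) + (0) = -5
  L: −2·[Δp]_L − [E]_L − 2·[m]_L + [A]_L = −2·(-1) − (2) − 2·(0) + (2) = 2
  T: −2·[Δp]_T − [E]_T − 2·[m]_T + [A]_T = −2·(-2) − (-2) − 2·(0) + (0) = 6
Net dimensions [M⁻⁵ L² T⁶] ≠ [1] — not dimensionless.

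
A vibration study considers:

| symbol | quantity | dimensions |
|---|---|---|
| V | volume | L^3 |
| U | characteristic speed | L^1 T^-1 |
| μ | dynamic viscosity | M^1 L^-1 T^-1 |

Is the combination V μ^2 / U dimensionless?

no

Sum the exponent of each base dimension across the product:
  M: [V]_M − [U]_M + 2·[μ]_M = (0) − (0) + 2·(1) = 2
  L: [V]_L − [U]_L + 2·[μ]_L = (3) − (1) + 2·(-1) = 0
  T: [V]_T − [U]_T + 2·[μ]_T = (0) − (-1) + 2·(-1) = -1
Net dimensions [M² T⁻¹] ≠ [1] — not dimensionless.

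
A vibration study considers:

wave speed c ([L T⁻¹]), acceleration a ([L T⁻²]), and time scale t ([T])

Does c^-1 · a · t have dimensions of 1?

yes

Sum the exponent of each base dimension across the product:
  L: −[c]_L + [a]_L + [t]_L = −(1) + (1) + (0) = 0
  T: −[c]_T + [a]_T + [t]_T = −(-1) + (-2) + (1) = 0
All base exponents vanish — dimensionless.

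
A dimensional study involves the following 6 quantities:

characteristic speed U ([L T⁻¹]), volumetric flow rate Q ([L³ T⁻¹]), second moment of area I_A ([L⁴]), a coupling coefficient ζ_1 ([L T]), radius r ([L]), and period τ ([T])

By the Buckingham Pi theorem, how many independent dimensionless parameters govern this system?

4

There are 6 variables and 2 base dimensions (L, T).
The dimension matrix has rank 2.
Independent dimensionless groups: 6 − 2 = 4.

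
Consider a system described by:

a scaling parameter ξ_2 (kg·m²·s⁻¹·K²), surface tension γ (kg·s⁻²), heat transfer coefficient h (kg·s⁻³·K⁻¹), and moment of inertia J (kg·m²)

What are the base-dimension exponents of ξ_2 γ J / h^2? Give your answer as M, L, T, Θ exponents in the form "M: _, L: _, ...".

Collect each base-dimension exponent across the product:
  M: (1) + (1) − 2·(1) + (1) = 1
  L: (2) + (0) − 2·(0) + (2) = 4
  T: (-1) + (-2) − 2·(-3) + (0) = 3
  Θ: (2) + (0) − 2·(-1) + (0) = 4
So the dimensions are [M L⁴ T³ Θ⁴].

M: 1, L: 4, T: 3, Θ: 4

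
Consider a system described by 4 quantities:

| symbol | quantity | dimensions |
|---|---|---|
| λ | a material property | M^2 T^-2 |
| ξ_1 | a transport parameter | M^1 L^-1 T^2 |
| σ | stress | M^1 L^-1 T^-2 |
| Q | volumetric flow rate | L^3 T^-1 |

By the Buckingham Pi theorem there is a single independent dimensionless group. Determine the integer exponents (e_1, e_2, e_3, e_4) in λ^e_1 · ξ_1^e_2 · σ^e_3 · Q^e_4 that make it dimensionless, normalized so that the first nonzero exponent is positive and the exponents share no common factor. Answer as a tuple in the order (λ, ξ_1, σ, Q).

M: e_1·(2) + e_2·(1) + e_3·(1) + e_4·(0) = 0
L: e_1·(0) + e_2·(-1) + e_3·(-1) + e_4·(3) = 0
T: e_1·(-2) + e_2·(2) + e_3·(-2) + e_4·(-1) = 0
Solving this homogeneous linear system for the smallest-integer solution (first nonzero entry positive) gives (3, -2, -4, -2).

(3, -2, -4, -2)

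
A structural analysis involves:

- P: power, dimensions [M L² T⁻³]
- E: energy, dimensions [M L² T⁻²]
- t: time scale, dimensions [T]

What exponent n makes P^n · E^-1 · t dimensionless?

Balance the M exponent: (1)·n from P, plus −(1) + (0) = -1 from the rest, must sum to zero.
n − 1 = 0, so n = 1.

1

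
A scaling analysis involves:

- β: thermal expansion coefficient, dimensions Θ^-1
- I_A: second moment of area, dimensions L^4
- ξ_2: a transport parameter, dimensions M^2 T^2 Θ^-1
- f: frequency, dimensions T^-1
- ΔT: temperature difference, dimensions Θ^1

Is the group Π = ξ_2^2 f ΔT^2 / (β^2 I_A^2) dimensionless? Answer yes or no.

no

Sum the exponent of each base dimension across the product:
  M: −2·[β]_M − 2·[I_A]_M + 2·[ξ_2]_M + [f]_M + 2·[ΔT]_M = −2·(0) − 2·(0) + 2·(2) + (0) + 2·(0) = 4
  L: −2·[β]_L − 2·[I_A]_L + 2·[ξ_2]_L + [f]_L + 2·[ΔT]_L = −2·(0) − 2·(4) + 2·(0) + (0) + 2·(0) = -8
  T: −2·[β]_T − 2·[I_A]_T + 2·[ξ_2]_T + [f]_T + 2·[ΔT]_T = −2·(0) − 2·(0) + 2·(2) + (-1) + 2·(0) = 3
  Θ: −2·[β]_Θ − 2·[I_A]_Θ + 2·[ξ_2]_Θ + [f]_Θ + 2·[ΔT]_Θ = −2·(-1) − 2·(0) + 2·(-1) + (0) + 2·(1) = 2
Net dimensions [M⁴ L⁻⁸ T³ Θ²] ≠ [1] — not dimensionless.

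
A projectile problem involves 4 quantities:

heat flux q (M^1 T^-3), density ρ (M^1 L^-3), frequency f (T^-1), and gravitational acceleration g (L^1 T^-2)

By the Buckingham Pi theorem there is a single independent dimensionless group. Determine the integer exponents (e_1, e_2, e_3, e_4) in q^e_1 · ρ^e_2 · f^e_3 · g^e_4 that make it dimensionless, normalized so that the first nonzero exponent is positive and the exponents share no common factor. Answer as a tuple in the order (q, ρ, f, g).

M: e_1·(1) + e_2·(1) + e_3·(0) + e_4·(0) = 0
L: e_1·(0) + e_2·(-3) + e_3·(0) + e_4·(1) = 0
T: e_1·(-3) + e_2·(0) + e_3·(-1) + e_4·(-2) = 0
Solving this homogeneous linear system for the smallest-integer solution (first nonzero entry positive) gives (1, -1, 3, -3).

(1, -1, 3, -3)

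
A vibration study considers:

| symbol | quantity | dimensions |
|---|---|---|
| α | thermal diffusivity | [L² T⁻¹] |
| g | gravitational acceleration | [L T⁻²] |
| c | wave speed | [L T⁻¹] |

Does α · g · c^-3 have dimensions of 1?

Sum the exponent of each base dimension across the product:
  L: [α]_L + [g]_L − 3·[c]_L = (2) + (1) − 3·(1) = 0
  T: [α]_T + [g]_T − 3·[c]_T = (-1) + (-2) − 3·(-1) = 0
All base exponents vanish — dimensionless.

yes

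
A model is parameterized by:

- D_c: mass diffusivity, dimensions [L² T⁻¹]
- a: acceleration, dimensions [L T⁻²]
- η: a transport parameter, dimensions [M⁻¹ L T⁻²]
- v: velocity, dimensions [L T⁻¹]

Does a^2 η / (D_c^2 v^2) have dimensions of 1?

no

Sum the exponent of each base dimension across the product:
  M: −2·[D_c]_M + 2·[a]_M + [η]_M − 2·[v]_M = −2·(0) + 2·(0) + (-1) − 2·(0) = -1
  L: −2·[D_c]_L + 2·[a]_L + [η]_L − 2·[v]_L = −2·(2) + 2·(1) + (1) − 2·(1) = -3
  T: −2·[D_c]_T + 2·[a]_T + [η]_T − 2·[v]_T = −2·(-1) + 2·(-2) + (-2) − 2·(-1) = -2
Net dimensions [M⁻¹ L⁻³ T⁻²] ≠ [1] — not dimensionless.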